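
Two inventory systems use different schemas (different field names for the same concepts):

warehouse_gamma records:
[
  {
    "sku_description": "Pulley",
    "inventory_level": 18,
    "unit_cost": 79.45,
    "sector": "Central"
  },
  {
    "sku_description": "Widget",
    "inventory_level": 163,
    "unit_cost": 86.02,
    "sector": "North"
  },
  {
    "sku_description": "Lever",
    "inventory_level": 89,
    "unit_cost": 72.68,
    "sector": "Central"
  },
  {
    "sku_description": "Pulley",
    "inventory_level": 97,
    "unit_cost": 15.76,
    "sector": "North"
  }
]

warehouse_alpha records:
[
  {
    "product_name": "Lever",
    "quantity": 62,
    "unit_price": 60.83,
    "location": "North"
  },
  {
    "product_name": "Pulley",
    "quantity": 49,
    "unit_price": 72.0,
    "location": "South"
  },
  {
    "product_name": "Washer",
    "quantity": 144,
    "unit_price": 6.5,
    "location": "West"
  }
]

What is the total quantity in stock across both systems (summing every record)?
622

To reconcile these schemas, identify the field holding the quantity in stock in each system:
1. In warehouse_gamma it is "inventory_level"
2. In warehouse_alpha it is "quantity"

From warehouse_gamma: 18 + 163 + 89 + 97 = 367
From warehouse_alpha: 62 + 49 + 144 = 255

Total: 367 + 255 = 622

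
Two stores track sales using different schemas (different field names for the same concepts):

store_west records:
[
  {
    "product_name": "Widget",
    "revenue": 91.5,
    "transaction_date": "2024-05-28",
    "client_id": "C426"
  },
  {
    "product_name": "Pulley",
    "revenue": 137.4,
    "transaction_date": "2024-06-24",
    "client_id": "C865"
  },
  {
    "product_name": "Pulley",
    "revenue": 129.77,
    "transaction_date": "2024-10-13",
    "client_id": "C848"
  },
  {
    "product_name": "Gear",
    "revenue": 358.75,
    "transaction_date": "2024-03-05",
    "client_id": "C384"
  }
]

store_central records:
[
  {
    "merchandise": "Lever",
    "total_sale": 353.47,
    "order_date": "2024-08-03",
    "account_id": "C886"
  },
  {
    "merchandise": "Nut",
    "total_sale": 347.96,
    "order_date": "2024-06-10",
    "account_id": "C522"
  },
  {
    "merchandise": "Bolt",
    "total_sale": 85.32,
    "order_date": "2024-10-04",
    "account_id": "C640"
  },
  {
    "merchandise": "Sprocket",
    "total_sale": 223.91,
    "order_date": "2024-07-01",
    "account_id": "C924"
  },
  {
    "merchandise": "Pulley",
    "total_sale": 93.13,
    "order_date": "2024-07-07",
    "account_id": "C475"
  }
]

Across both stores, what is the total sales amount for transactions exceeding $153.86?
1284.09

Schema mapping: "revenue" (store_west) = "total_sale" (store_central) = sale amount

Sum of sales > $153.86 in store_west: 358.75
Sum of sales > $153.86 in store_central: 925.34

Total: 358.75 + 925.34 = 1284.09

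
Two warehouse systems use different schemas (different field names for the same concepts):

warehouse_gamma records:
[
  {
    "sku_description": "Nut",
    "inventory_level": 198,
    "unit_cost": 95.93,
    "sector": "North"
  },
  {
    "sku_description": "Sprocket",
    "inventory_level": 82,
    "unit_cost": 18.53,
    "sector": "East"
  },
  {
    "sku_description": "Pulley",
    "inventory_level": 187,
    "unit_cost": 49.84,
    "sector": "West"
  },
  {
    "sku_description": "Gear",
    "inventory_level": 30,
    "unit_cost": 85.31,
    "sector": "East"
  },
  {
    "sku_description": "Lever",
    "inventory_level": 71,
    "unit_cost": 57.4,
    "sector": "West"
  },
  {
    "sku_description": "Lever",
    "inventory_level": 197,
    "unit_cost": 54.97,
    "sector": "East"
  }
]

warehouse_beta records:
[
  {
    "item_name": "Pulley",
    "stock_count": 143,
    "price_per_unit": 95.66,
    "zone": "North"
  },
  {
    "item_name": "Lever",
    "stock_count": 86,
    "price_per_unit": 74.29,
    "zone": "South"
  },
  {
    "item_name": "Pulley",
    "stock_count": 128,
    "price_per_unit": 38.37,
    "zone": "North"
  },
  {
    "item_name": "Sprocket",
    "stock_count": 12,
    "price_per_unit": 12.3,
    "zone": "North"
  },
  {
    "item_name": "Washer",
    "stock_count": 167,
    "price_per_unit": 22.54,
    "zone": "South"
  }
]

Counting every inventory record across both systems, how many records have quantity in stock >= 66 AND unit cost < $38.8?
3

Schema mappings:
- "inventory_level" (warehouse_gamma) = "stock_count" (warehouse_beta) = quantity
- "unit_cost" (warehouse_gamma) = "price_per_unit" (warehouse_beta) = unit cost

Records meeting both conditions in warehouse_gamma: 1
Records meeting both conditions in warehouse_beta: 2

Total: 1 + 2 = 3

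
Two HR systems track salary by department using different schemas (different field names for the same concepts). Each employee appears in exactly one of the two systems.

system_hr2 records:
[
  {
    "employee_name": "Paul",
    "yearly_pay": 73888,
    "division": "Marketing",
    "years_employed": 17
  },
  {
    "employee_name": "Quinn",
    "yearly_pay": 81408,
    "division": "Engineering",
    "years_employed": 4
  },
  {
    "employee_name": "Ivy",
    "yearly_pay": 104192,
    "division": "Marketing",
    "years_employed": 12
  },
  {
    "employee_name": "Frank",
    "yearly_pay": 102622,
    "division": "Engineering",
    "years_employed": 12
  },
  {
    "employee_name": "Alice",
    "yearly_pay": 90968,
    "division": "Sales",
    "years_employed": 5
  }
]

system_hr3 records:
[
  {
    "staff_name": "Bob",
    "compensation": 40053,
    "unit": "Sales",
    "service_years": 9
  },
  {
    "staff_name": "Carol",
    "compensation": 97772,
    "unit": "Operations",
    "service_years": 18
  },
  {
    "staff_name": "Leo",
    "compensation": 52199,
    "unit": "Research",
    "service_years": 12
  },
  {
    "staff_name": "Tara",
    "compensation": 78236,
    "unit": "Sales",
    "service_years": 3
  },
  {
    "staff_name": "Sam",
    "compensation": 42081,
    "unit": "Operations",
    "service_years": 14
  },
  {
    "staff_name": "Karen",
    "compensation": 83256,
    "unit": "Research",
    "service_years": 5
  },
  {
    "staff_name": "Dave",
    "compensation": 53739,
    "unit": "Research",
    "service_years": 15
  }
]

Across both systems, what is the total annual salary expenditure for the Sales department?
209257

Schema mappings:
- "division" (system_hr2) = "unit" (system_hr3) = department
- "yearly_pay" (system_hr2) = "compensation" (system_hr3) = salary

Sales salaries from system_hr2: 90968
Sales salaries from system_hr3: 118289

Total: 90968 + 118289 = 209257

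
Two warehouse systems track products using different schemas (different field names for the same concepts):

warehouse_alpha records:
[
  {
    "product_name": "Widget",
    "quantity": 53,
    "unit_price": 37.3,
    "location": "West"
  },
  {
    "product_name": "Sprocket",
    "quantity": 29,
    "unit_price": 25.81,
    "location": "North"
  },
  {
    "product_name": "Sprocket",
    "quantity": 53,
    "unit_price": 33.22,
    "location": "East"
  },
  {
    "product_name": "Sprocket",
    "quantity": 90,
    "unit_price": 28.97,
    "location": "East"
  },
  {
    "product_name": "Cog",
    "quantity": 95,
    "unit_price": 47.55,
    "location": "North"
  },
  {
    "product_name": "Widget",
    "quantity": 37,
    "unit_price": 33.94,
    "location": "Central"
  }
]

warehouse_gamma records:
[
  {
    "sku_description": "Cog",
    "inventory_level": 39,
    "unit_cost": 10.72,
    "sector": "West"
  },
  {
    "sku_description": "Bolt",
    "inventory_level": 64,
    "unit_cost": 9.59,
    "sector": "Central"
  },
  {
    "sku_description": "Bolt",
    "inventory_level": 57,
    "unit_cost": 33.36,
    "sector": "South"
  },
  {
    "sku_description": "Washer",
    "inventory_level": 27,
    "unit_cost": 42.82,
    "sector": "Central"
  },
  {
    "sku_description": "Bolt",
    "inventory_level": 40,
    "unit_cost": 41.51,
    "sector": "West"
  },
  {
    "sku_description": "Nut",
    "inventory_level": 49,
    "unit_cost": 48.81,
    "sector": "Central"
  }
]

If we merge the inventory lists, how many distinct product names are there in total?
6

Schema mapping: "product_name" (warehouse_alpha) = "sku_description" (warehouse_gamma) = product name

Products in warehouse_alpha: ['Cog', 'Sprocket', 'Widget']
Products in warehouse_gamma: ['Bolt', 'Cog', 'Nut', 'Washer']

Union (unique products): ['Bolt', 'Cog', 'Nut', 'Sprocket', 'Washer', 'Widget']
Count: 6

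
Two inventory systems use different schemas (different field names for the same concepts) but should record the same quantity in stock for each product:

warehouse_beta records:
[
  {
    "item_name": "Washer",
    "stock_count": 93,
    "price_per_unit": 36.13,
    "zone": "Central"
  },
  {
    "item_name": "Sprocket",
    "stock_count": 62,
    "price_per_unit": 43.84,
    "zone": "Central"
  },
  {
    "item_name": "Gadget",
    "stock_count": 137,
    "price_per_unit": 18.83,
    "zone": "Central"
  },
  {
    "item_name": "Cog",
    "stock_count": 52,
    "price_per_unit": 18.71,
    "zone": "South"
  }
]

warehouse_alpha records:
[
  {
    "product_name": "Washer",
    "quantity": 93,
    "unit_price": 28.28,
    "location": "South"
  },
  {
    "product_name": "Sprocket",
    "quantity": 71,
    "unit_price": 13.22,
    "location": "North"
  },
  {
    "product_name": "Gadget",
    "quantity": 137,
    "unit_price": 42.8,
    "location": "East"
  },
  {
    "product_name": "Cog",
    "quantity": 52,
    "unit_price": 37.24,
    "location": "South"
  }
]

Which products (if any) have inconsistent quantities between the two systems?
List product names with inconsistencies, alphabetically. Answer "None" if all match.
Sprocket

Schema mappings:
- "item_name" (warehouse_beta) = "product_name" (warehouse_alpha) = product name
- "stock_count" (warehouse_beta) = "quantity" (warehouse_alpha) = quantity

Comparison:
  Washer: 93 vs 93 - MATCH
  Sprocket: 62 vs 71 - MISMATCH
  Gadget: 137 vs 137 - MATCH
  Cog: 52 vs 52 - MATCH

Products with inconsistencies: Sprocket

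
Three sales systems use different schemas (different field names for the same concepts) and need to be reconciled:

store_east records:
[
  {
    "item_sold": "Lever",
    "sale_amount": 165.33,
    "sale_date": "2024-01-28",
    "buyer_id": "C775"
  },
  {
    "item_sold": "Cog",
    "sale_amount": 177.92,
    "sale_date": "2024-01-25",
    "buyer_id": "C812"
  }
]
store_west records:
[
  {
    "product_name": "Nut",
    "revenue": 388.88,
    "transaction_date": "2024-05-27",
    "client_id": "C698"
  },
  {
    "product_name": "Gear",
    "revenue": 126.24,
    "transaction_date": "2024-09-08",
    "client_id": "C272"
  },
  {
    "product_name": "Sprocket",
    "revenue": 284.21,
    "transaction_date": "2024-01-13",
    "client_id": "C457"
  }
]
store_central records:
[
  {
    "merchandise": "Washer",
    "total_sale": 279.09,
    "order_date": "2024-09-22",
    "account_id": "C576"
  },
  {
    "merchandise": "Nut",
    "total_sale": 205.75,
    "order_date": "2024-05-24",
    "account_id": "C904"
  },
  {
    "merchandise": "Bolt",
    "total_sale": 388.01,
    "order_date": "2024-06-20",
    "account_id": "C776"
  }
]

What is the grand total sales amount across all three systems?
2015.43

Schema reconciliation - all amount fields map to sale amount:

store_east (sale_amount): 343.25
store_west (revenue): 799.33
store_central (total_sale): 872.85

Grand total: 2015.43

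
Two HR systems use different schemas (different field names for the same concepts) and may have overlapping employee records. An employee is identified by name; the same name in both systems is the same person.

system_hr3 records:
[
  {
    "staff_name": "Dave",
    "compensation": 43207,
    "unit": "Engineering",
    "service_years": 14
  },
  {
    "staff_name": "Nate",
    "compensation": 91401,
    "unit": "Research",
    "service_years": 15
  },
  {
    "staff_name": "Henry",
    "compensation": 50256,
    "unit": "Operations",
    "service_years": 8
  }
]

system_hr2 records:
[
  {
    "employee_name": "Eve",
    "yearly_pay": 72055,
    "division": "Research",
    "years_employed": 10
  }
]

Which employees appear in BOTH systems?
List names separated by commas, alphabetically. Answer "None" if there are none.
None

Schema mapping: "staff_name" (system_hr3) = "employee_name" (system_hr2) = employee name

Names in system_hr3: ['Dave', 'Henry', 'Nate']
Names in system_hr2: ['Eve']

Intersection: None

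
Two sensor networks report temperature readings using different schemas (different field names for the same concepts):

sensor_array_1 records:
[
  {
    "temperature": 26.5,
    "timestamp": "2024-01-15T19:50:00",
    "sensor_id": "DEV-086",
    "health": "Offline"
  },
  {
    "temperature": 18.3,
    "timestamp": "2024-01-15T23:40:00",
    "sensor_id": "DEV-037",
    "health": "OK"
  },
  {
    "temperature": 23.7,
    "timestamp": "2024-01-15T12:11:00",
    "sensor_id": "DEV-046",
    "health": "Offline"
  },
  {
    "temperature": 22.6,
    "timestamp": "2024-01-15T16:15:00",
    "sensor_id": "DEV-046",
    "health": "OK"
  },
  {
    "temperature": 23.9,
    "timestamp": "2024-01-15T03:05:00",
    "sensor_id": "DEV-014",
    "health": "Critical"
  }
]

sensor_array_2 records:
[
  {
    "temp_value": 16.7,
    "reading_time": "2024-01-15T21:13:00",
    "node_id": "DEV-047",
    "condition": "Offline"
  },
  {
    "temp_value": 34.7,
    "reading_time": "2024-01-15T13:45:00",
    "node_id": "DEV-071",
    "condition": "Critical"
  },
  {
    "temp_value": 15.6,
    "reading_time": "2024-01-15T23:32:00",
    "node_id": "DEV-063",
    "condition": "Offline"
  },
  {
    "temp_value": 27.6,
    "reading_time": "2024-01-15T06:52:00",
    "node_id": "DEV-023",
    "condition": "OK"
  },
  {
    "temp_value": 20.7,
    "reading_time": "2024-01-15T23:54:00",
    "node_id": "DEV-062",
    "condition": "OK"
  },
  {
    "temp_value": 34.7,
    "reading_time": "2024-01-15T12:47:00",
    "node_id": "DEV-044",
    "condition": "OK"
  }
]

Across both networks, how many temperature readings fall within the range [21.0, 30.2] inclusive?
5

Schema mapping: "temperature" (sensor_array_1) = "temp_value" (sensor_array_2) = temperature

Readings in [21.0, 30.2] from sensor_array_1: 4
Readings in [21.0, 30.2] from sensor_array_2: 1

Total count: 4 + 1 = 5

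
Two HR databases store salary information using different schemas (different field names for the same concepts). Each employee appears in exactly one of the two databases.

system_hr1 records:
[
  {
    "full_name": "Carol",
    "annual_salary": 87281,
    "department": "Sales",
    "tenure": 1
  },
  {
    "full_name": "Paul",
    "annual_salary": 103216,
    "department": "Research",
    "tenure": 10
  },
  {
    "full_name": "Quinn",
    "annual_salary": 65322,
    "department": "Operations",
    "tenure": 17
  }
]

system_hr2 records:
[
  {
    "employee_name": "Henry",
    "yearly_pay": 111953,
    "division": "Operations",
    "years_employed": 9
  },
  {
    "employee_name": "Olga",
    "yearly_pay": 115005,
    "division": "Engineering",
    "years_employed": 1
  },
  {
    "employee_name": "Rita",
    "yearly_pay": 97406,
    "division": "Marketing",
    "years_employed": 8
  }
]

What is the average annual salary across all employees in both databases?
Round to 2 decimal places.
96697.17

Schema mapping: "annual_salary" (system_hr1) = "yearly_pay" (system_hr2) = annual salary

All salaries: [87281, 103216, 65322, 111953, 115005, 97406]
Sum: 580183
Count: 6
Average: 580183 / 6 = 96697.17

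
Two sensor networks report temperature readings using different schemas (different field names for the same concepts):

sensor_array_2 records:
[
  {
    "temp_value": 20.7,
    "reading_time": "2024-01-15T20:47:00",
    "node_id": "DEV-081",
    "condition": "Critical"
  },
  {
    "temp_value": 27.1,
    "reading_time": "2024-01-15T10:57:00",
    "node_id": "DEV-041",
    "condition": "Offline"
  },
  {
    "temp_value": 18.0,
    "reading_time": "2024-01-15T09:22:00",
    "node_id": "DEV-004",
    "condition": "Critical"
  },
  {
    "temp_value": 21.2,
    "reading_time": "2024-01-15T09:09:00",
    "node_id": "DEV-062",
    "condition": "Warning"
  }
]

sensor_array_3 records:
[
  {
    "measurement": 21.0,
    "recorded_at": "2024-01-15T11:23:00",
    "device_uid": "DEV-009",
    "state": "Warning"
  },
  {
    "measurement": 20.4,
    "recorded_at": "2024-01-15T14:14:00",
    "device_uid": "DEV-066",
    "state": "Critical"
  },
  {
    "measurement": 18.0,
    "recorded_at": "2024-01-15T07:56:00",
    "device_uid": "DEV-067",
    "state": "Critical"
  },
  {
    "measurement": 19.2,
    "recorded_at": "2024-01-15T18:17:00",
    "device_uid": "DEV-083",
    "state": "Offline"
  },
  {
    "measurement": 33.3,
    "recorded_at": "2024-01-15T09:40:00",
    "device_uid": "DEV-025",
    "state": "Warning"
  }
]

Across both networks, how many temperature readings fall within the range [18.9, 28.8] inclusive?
6

Schema mapping: "temp_value" (sensor_array_2) = "measurement" (sensor_array_3) = temperature

Readings in [18.9, 28.8] from sensor_array_2: 3
Readings in [18.9, 28.8] from sensor_array_3: 3

Total count: 3 + 3 = 6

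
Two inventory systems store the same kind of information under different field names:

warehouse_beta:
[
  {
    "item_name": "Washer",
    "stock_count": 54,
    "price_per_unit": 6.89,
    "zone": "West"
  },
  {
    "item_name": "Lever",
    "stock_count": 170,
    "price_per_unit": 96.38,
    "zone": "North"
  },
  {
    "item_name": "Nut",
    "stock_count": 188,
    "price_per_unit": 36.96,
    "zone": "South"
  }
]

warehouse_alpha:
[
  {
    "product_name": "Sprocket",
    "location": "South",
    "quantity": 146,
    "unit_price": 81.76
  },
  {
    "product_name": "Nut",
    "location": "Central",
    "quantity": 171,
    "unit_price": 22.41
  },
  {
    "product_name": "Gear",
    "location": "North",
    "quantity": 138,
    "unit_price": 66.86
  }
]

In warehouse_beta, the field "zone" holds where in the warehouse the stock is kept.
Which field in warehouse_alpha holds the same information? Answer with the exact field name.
location

In warehouse_beta, "zone" holds where in the warehouse the stock is kept.
The fields in warehouse_alpha are: "product_name", "location", "quantity", "unit_price".
"location" is the match: the name refers to the same concept and its values are area labels (e.g. 'Central', 'North').
The other fields ("product_name", "quantity", "unit_price") hold different kinds of data.

So "zone" in warehouse_beta corresponds to "location" in warehouse_alpha.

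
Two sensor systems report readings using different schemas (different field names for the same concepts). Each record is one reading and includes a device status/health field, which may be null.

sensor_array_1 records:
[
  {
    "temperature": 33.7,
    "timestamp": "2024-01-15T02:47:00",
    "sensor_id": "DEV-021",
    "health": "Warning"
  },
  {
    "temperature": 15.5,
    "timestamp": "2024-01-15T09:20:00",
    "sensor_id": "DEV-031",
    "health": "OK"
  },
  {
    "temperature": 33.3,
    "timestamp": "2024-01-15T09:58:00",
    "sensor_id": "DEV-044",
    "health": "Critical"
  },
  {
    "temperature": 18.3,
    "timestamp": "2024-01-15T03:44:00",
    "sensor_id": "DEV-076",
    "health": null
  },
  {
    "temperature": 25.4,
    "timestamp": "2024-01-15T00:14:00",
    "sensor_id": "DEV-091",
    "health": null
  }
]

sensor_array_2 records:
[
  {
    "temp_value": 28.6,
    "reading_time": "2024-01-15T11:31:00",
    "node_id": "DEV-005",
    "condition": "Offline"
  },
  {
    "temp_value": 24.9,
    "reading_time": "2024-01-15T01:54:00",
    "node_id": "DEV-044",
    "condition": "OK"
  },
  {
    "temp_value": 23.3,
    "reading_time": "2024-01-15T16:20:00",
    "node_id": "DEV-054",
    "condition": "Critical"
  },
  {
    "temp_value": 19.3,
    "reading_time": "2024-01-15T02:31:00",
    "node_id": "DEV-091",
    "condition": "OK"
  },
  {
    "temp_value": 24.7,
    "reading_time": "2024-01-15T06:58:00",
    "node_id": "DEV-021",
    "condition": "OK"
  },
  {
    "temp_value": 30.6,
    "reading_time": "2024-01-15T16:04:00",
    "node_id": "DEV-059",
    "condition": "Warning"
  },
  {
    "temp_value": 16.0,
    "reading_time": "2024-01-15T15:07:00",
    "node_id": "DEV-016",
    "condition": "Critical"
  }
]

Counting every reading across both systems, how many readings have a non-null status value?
10

Schema mapping: "health" (sensor_array_1) = "condition" (sensor_array_2) = status

Non-null in sensor_array_1: 3
Non-null in sensor_array_2: 7

Total non-null: 3 + 7 = 10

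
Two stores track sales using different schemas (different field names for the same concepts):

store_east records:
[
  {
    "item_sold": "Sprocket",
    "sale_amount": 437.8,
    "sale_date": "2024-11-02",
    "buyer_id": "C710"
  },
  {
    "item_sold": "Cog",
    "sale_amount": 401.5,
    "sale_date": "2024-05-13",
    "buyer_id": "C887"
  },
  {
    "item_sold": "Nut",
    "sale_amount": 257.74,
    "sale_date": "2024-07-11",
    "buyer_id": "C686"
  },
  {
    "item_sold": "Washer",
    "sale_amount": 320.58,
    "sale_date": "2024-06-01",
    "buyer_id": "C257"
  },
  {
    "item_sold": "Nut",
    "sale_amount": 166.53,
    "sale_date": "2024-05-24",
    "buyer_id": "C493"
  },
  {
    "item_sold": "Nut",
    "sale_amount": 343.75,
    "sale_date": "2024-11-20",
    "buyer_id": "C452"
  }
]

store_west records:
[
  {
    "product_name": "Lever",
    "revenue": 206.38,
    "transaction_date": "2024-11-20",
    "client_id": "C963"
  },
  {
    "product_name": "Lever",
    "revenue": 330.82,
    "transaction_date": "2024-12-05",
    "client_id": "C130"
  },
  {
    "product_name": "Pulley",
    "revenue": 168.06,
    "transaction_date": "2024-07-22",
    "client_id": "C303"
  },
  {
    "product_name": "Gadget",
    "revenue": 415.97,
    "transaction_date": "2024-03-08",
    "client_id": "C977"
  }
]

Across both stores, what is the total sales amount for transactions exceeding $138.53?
3049.13

Schema mapping: "sale_amount" (store_east) = "revenue" (store_west) = sale amount

Sum of sales > $138.53 in store_east: 1927.9
Sum of sales > $138.53 in store_west: 1121.23

Total: 1927.9 + 1121.23 = 3049.13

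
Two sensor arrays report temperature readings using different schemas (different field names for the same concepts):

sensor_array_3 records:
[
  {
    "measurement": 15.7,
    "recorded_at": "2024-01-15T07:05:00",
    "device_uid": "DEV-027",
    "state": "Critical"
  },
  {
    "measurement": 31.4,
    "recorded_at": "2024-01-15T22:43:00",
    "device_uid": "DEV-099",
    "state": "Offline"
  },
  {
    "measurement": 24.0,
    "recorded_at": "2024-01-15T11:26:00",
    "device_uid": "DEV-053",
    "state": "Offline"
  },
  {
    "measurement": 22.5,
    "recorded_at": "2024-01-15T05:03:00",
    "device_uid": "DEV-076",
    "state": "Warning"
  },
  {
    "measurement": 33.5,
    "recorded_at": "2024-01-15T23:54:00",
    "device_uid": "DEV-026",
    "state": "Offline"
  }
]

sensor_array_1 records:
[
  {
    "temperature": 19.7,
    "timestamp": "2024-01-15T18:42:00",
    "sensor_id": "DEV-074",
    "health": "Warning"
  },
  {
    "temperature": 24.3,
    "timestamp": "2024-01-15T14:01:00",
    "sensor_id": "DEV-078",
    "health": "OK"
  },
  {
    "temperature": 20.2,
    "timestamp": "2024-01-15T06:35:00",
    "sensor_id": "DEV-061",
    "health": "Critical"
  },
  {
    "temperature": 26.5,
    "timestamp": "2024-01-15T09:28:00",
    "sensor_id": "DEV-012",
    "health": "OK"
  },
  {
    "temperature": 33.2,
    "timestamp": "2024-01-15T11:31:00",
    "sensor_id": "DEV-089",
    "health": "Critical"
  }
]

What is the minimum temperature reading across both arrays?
15.7

Schema mapping: "measurement" (sensor_array_3) = "temperature" (sensor_array_1) = temperature reading

Minimum in sensor_array_3: 15.7
Minimum in sensor_array_1: 19.7

Overall minimum: min(15.7, 19.7) = 15.7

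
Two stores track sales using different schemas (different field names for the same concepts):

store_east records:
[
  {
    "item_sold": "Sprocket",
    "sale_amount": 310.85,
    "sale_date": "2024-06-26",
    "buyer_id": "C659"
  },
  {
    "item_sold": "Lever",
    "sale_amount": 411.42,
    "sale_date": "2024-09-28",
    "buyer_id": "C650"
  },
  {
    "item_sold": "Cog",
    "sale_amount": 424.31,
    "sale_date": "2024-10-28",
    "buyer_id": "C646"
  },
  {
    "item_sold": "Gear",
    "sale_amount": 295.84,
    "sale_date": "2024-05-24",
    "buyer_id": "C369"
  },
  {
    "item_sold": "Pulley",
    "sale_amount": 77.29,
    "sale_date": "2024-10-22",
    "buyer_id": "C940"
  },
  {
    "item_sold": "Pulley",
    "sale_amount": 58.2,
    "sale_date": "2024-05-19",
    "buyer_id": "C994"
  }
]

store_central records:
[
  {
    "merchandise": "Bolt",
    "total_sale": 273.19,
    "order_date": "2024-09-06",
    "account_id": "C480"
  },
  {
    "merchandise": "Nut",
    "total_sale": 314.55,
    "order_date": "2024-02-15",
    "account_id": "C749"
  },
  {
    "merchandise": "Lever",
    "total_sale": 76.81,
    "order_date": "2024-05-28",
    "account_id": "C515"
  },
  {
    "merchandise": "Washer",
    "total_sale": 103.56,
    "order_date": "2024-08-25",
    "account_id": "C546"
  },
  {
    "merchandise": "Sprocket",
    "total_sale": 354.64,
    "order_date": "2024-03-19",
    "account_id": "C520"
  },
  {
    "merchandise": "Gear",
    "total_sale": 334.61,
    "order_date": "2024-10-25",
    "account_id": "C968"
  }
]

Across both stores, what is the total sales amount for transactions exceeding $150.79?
2719.41

Schema mapping: "sale_amount" (store_east) = "total_sale" (store_central) = sale amount

Sum of sales > $150.79 in store_east: 1442.42
Sum of sales > $150.79 in store_central: 1276.99

Total: 1442.42 + 1276.99 = 2719.41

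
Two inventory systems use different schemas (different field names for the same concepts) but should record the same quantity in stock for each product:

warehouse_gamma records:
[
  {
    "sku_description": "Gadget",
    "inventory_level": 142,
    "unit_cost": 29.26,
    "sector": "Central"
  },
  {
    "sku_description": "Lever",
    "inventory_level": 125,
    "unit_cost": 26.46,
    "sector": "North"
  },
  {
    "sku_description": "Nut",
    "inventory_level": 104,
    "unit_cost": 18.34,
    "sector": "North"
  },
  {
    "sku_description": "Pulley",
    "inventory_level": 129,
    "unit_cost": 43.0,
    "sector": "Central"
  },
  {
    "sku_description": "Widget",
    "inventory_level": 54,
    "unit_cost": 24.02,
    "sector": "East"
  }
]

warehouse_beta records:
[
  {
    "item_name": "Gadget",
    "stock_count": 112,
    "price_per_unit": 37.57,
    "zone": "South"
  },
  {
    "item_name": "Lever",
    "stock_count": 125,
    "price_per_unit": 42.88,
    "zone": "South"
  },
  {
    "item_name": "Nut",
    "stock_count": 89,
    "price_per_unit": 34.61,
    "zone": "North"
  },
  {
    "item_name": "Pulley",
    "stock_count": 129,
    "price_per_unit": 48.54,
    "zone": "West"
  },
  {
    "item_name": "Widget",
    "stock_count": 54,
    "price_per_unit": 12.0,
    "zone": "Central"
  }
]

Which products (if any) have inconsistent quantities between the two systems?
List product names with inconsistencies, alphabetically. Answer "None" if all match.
Gadget, Nut

Schema mappings:
- "sku_description" (warehouse_gamma) = "item_name" (warehouse_beta) = product name
- "inventory_level" (warehouse_gamma) = "stock_count" (warehouse_beta) = quantity

Comparison:
  Gadget: 142 vs 112 - MISMATCH
  Lever: 125 vs 125 - MATCH
  Nut: 104 vs 89 - MISMATCH
  Pulley: 129 vs 129 - MATCH
  Widget: 54 vs 54 - MATCH

Products with inconsistencies: Gadget, Nut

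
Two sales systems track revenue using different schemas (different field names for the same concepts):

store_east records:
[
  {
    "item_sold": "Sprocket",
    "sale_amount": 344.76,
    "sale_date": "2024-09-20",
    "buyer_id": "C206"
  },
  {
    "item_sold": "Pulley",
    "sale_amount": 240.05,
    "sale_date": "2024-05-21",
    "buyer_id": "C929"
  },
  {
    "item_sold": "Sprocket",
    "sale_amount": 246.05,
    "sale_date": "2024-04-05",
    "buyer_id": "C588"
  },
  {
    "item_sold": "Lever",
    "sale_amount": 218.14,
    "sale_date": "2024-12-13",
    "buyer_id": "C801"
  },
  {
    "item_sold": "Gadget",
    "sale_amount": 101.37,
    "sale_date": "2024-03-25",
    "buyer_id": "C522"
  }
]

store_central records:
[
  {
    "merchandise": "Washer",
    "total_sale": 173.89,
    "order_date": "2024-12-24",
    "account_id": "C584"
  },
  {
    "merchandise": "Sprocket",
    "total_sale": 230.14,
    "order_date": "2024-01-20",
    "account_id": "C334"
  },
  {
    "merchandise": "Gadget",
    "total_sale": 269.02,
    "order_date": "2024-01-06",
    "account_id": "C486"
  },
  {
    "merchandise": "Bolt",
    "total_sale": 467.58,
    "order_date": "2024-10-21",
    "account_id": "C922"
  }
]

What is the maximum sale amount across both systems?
467.58

Reconcile: "sale_amount" (store_east) = "total_sale" (store_central) = sale amount

Maximum in store_east: 344.76
Maximum in store_central: 467.58

Overall maximum: max(344.76, 467.58) = 467.58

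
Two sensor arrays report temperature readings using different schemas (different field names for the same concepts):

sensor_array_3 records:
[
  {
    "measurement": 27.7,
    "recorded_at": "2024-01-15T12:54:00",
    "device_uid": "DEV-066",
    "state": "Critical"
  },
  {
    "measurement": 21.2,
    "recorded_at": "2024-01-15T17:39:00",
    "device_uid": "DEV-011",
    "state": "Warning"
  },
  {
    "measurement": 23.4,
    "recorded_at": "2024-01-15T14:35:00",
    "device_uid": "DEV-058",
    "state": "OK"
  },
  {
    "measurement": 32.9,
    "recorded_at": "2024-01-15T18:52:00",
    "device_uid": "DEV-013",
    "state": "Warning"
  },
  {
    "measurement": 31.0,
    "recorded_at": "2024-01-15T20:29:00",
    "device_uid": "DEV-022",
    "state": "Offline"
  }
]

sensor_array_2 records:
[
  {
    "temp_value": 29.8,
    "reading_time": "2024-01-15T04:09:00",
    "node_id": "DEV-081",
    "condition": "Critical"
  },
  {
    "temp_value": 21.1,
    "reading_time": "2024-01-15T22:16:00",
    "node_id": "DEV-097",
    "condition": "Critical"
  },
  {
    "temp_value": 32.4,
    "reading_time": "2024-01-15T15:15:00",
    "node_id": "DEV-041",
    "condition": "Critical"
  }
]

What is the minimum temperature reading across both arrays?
21.1

Schema mapping: "measurement" (sensor_array_3) = "temp_value" (sensor_array_2) = temperature reading

Minimum in sensor_array_3: 21.2
Minimum in sensor_array_2: 21.1

Overall minimum: min(21.2, 21.1) = 21.1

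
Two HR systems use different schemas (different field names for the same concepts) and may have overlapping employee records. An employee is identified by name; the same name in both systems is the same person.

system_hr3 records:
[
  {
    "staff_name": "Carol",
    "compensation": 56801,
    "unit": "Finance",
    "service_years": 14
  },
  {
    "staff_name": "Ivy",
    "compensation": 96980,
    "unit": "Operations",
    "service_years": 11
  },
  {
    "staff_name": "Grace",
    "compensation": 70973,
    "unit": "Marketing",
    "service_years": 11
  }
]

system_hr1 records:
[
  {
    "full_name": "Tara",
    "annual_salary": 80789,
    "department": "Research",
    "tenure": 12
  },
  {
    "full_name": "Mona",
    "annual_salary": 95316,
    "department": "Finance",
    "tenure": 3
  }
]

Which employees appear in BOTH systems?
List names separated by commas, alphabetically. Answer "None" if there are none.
None

Schema mapping: "staff_name" (system_hr3) = "full_name" (system_hr1) = employee name

Names in system_hr3: ['Carol', 'Grace', 'Ivy']
Names in system_hr1: ['Mona', 'Tara']

Intersection: None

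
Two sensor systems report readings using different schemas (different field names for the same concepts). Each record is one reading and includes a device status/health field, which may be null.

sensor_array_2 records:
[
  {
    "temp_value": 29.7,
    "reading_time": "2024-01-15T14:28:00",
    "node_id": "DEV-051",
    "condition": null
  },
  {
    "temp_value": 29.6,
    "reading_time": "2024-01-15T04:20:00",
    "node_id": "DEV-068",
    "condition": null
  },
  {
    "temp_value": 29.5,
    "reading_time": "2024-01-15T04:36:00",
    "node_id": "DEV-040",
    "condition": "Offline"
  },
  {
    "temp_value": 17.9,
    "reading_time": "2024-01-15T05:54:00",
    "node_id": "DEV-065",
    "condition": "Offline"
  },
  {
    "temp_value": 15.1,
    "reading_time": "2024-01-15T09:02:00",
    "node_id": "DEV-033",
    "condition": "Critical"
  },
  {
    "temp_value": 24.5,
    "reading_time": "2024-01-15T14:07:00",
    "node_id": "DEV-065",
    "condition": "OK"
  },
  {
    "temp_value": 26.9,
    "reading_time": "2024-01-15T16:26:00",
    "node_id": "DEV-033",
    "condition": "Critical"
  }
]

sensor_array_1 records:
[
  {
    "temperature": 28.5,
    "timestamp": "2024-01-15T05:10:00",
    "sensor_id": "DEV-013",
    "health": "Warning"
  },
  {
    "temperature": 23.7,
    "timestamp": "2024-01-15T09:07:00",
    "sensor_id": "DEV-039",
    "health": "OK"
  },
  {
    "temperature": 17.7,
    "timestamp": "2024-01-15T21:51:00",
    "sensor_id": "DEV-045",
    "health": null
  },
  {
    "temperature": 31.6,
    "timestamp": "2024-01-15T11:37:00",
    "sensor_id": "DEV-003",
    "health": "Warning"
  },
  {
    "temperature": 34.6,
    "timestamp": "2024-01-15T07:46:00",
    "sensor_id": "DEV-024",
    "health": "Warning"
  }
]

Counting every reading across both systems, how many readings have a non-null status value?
9

Schema mapping: "condition" (sensor_array_2) = "health" (sensor_array_1) = status

Non-null in sensor_array_2: 5
Non-null in sensor_array_1: 4

Total non-null: 5 + 4 = 9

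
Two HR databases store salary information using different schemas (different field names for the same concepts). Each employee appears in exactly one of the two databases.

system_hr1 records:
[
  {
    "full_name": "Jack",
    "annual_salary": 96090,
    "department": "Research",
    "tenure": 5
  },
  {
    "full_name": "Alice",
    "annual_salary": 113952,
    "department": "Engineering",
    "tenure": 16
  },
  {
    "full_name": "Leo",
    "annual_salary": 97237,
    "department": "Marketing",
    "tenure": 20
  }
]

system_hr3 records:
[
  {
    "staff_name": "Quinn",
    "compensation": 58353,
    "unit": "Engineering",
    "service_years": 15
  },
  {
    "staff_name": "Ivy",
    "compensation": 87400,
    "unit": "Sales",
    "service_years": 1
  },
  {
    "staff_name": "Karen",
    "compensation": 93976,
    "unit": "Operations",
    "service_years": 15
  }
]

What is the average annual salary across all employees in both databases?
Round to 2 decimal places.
91168.00

Schema mapping: "annual_salary" (system_hr1) = "compensation" (system_hr3) = annual salary

All salaries: [96090, 113952, 97237, 58353, 87400, 93976]
Sum: 547008
Count: 6
Average: 547008 / 6 = 91168.00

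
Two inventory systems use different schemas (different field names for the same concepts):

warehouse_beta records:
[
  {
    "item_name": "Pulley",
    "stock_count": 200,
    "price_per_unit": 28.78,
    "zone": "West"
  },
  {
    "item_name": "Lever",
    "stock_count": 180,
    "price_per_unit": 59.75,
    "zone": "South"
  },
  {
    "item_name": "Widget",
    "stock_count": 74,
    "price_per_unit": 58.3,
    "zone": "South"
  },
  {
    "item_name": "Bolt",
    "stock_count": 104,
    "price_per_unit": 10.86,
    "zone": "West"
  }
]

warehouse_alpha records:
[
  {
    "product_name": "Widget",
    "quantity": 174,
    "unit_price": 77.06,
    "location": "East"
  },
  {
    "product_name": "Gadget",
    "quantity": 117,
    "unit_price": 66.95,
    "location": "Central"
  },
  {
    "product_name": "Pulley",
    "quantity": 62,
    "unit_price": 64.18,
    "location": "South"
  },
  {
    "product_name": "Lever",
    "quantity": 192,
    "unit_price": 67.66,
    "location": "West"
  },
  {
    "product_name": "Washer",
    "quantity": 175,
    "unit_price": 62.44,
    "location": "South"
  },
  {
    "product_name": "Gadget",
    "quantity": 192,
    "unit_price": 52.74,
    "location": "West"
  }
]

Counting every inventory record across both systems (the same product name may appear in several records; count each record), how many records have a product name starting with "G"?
2

Schema mapping: "item_name" (warehouse_beta) = "product_name" (warehouse_alpha) = product name

Records with product name starting with "G" in warehouse_beta: 0
Records with product name starting with "G" in warehouse_alpha: 2

Total: 0 + 2 = 2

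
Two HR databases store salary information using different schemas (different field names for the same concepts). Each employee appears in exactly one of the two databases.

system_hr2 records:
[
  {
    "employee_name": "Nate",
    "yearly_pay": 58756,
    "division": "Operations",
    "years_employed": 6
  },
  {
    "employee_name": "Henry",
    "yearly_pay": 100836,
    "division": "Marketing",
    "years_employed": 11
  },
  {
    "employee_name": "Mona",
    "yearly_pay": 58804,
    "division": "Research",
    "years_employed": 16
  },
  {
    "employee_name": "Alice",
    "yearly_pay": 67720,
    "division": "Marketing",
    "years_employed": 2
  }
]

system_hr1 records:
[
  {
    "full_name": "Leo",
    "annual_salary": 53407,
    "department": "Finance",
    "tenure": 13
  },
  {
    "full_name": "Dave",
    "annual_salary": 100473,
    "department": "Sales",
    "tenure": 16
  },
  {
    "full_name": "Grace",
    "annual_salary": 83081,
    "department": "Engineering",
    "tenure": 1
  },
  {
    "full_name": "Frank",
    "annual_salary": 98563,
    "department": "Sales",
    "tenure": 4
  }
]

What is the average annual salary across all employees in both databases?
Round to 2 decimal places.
77705.00

Schema mapping: "yearly_pay" (system_hr2) = "annual_salary" (system_hr1) = annual salary

All salaries: [58756, 100836, 58804, 67720, 53407, 100473, 83081, 98563]
Sum: 621640
Count: 8
Average: 621640 / 8 = 77705.00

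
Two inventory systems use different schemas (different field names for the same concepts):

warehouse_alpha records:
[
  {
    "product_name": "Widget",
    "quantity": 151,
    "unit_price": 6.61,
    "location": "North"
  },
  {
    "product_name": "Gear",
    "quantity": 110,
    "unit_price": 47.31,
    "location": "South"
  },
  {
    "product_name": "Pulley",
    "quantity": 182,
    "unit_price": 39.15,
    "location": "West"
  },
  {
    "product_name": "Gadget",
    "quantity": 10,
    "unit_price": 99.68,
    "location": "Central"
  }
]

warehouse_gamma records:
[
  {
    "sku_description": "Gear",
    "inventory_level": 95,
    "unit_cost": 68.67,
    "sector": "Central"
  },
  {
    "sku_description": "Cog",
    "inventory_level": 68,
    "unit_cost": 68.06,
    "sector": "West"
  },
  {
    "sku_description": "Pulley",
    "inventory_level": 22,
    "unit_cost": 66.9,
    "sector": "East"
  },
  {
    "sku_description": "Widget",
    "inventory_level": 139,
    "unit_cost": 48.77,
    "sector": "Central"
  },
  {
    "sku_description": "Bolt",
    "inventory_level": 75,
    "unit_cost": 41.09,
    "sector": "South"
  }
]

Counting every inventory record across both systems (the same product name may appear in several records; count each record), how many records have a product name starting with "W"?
2

Schema mapping: "product_name" (warehouse_alpha) = "sku_description" (warehouse_gamma) = product name

Records with product name starting with "W" in warehouse_alpha: 1
Records with product name starting with "W" in warehouse_gamma: 1

Total: 1 + 1 = 2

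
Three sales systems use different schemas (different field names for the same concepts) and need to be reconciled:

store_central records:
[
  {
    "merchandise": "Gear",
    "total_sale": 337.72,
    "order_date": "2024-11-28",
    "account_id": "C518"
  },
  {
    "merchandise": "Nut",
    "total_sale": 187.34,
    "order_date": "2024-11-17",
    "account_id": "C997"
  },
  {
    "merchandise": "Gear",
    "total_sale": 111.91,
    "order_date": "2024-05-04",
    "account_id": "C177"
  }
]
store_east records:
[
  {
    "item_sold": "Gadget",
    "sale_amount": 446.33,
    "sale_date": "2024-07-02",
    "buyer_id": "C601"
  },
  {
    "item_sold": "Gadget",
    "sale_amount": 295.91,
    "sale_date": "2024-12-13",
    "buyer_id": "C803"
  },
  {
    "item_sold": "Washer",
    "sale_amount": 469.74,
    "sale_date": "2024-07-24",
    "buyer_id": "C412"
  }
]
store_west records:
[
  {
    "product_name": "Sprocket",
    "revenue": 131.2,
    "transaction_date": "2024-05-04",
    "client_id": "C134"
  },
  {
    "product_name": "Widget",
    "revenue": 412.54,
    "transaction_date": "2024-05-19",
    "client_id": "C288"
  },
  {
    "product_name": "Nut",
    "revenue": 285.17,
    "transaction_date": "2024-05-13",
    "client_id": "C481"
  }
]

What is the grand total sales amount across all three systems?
2677.86

Schema reconciliation - all amount fields map to sale amount:

store_central (total_sale): 636.97
store_east (sale_amount): 1211.98
store_west (revenue): 828.91

Grand total: 2677.86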